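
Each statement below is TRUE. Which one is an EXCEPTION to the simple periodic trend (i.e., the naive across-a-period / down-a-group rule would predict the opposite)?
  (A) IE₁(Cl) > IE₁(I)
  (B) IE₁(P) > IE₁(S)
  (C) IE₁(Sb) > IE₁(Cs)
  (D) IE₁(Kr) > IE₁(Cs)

(B)

The general trend: IE₁ increases across a period and decreases down a group.
(A) Cl (period 3, group 17) vs I (period 5, group 17): the stated order agrees with the simple trend.
(B) P (period 3, group 15) vs S (period 3, group 16): the stated order contradicts the simple trend.
(C) Sb (period 5, group 15) vs Cs (period 6, group 1): the stated order agrees with the simple trend.
(D) Kr (period 4, group 18) vs Cs (period 6, group 1): the stated order agrees with the simple trend.
The exception is (B): S (3p⁴) ionizes more easily than half-filled P (3p³) because the paired 3p electron in S is pushed out by e⁻–e⁻ repulsion.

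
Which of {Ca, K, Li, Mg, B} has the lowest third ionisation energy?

The third ionization energy removes an electron from the +2 ion. For each element: Ca²⁺ is the bare [Ar] core; K²⁺ is already 1 electron into the core; Li²⁺ is already 1 electron into the core; Mg²⁺ is the bare [Ne] core; B²⁺ still has 1 valence electron.
Core electrons are held far more tightly than valence electrons, so K, Ca, Mg and Li top the IE_3 order.
The numbers (kJ/mol): Ca 4912, K 4420, Li 11815, Mg 7733, B 3660.
Putting it together, IE_3: B < K < Ca < Mg < Li.

B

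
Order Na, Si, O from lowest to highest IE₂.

Consider each +1 ion: Na⁺ is the bare [Ne] core; Si⁺ still has 3 valence electrons; O⁺ still has 5 valence electrons.
Pulling an electron out of a noble-gas core costs far more than removing a remaining valence electron, so Na sits at the high end of IE_2.
Valence configurations: Si⁺ [Ne]3s²3p¹, O⁺ [He]2s²2p³.
Tabulated IE_2 (kJ/mol): Na 4562, Si 1577, O 3388.
Hence IE_2: Si < O < Na.

Si, O, Na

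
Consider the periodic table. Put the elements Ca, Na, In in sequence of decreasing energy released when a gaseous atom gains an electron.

Na > In > Ca

Na is in period 3, group 1; Ca is in period 4, group 2; In is in period 5, group 13.
Adding an electron releases more energy for atoms nearer the top right (short of the noble gases).
These sit on a diagonal, where the across-period and down-group effects partly cancel.
In > Ca: period and group pull opposite ways; the across-period shift dominates (29 vs 2 kJ/mol).
Na > In: period and group pull opposite ways; the down-group shift dominates (53 vs 29 kJ/mol).
For reference (kJ/mol): Na 53, Ca 2, In 29.
So from highest to lowest: Na > In > Ca.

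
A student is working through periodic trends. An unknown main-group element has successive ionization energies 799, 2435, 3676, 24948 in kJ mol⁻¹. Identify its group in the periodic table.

Look for the largest jump between consecutive ionization energies: IE4/IE3 ≈ 6.8, far larger than any earlier ratio.
That jump marks the point where a core electron is being removed. So the atom has 3 valence electrons.
A main-group element with 3 valence electrons is in group 13.

Group 13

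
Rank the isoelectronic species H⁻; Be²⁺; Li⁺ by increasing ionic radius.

Be²⁺, Li⁺, H⁻

All of these have 2 electrons, so size is governed by nuclear charge alone: the more protons, the stronger the pull on the same electron cloud, and the smaller the ion.
Nuclear charges: Be²⁺ (Z=4), Li⁺ (Z=3), H⁻ (Z=1).
Smallest to largest: Be²⁺ < Li⁺ < H⁻.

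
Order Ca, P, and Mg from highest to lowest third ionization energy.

Mg > Ca > P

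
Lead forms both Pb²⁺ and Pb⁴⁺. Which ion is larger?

Pb²⁺

Both ions have Z = 82 protons, but Pb⁴⁺ has lost more electrons, so its remaining electrons feel a larger effective nuclear charge per electron and are pulled in more tightly.
Higher positive charge → smaller ion, so Pb²⁺ > Pb⁴⁺.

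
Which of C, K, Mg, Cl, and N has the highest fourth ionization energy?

After 3 electrons have been removed, what remains? C³⁺ still has 1 valence electron; K³⁺ is already 2 electrons into the core; Mg³⁺ is already 1 electron into the core; Cl³⁺ still has 4 valence electrons; N³⁺ still has 2 valence electrons.
Usually core removal costs more than valence removal, but here the competition is close: a tightly held n=2 valence electron can cost more to remove than an n=3 core electron, so the actual values have to decide it.
Valence configurations: C³⁺ [He]2s¹, Cl³⁺ [Ne]3s²3p², N³⁺ [He]2s².
Tabulated IE_4 (kJ/mol): C 6223, K 5877, Mg 10543, Cl 5159, N 7475.
So the fourth ionization energies run Cl < K < C < N < Mg.

Mg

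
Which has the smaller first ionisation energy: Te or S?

Te

S is in period 3, group 16; Te is in period 5, group 16.
Across a period the outer electron is held more tightly (higher IE₁); down a group it sits in a higher shell, more shielded, and comes off more easily.
All are in group 16, so first ionization energy increases up the group.
So Te has the smaller first ionisation energy (Te < S).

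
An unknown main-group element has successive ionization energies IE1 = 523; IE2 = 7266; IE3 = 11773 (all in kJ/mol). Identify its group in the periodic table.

Group 1

Look for the largest jump between consecutive ionization energies: IE2/IE1 ≈ 13.9, far larger than any earlier ratio.
That jump marks the point where a core electron is being removed. So the atom has 1 valence electron.
A main-group element with 1 valence electron is in group 1.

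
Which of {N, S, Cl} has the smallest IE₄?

S

IE_4 is the cost of taking one more electron from the +3 cation: N³⁺ still has 2 valence electrons; S³⁺ still has 3 valence electrons; Cl³⁺ still has 4 valence electrons.
All are still removing valence electrons, so compare the +3 ions as you would atoms: IE_4 generally rises across a period (higher Z_eff) and falls down a group (larger shell), subject to the usual subshell exceptions.
Valence configurations: N³⁺ [He]2s², S³⁺ [Ne]3s²3p¹, Cl³⁺ [Ne]3s²3p².
Approximate IE_4 values (kJ/mol): N 7475, S 4556, Cl 5159.
Overall IE_4 order: S < Cl < N.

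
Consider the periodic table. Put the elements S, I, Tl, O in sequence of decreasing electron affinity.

O is in period 2, group 16; S is in period 3, group 16; I is in period 5, group 17; Tl is in period 6, group 13.
Adding an electron releases more energy for atoms nearer the top right (short of the noble gases).
Here both period and group differ, so the two effects have to be weighed against each other.
O > Tl: relative to Tl, both the across-period and down-group shifts push O's electron affinity up.
S > O: this pair runs against the simple trend — see the exception note.
I > S: period and group pull opposite ways; the across-period shift dominates (295 vs 200 kJ/mol).
Note the exception: S has a higher electron affinity than O, contrary to the simple trend — the compact 2p subshell of O repels the added electron more than S's larger 3p does.
Approximate values (kJ/mol): O 141, S 200, I 295, Tl 19.
So from highest to lowest: I > S > O > Tl.

I > S > O > Tl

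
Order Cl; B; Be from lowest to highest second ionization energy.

Be < Cl < B

Consider each +1 ion: Cl⁺ still has 6 valence electrons; B⁺ still has 2 valence electrons; Be⁺ still has 1 valence electron.
All are still removing valence electrons, so compare the +1 ions as you would atoms: IE_2 generally rises across a period (higher Z_eff) and falls down a group (larger shell), subject to the usual subshell exceptions.
Valence configurations: Cl⁺ [Ne]3s²3p⁴, B⁺ [He]2s², Be⁺ [He]2s¹.
The numbers (kJ/mol): Cl 2298, B 2427, Be 1757.
Putting it together, IE_2: Be < Cl < B.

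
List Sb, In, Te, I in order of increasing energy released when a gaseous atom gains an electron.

In, Sb, Te, I

In is in period 5, group 13; Sb is in period 5, group 15; Te is in period 5, group 16; I is in period 5, group 17.
Atoms with high Z_eff and room in the valence shell (especially the halogens) have the most exothermic electron affinities.
All lie in period 5, so electron affinity increases left to right.
So from lowest to highest: In < Sb < Te < I.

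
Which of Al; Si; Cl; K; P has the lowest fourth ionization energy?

After 3 electrons have been removed, what remains? Al³⁺ is the bare [Ne] core; Si³⁺ still has 1 valence electron; Cl³⁺ still has 4 valence electrons; K³⁺ is already 2 electrons into the core; P³⁺ still has 2 valence electrons.
Pulling an electron out of a noble-gas core costs far more than removing a remaining valence electron, so K and Al sit at the high end of IE_4.
Valence configurations: Si³⁺ [Ne]3s¹, Cl³⁺ [Ne]3s²3p², P³⁺ [Ne]3s².
Approximate IE_4 values (kJ/mol): Al 11577, Si 4356, Cl 5159, K 5877, P 4964.
Overall IE_4 order: Si < P < Cl < K < Al.

Si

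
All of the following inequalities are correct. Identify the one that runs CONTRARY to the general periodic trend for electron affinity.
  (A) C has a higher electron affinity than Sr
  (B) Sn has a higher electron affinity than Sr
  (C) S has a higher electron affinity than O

The general trend: electron affinity increases across a period and decreases down a group.
(A) C (period 2, group 14) vs Sr (period 5, group 2): the stated order agrees with the simple trend.
(B) Sn (period 5, group 14) vs Sr (period 5, group 2): the stated order agrees with the simple trend.
(C) S (period 3, group 16) vs O (period 2, group 16): the stated order contradicts the simple trend.
The exception is (C): the compact 2p subshell of O repels the added electron more than S's larger 3p does.

(C)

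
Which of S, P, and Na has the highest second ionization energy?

Na

After 1 electron has been removed, what remains? S⁺ still has 5 valence electrons; P⁺ still has 4 valence electrons; Na⁺ is the bare [Ne] core.
Breaking into a closed-shell core is much more expensive than removing a leftover valence electron — Na has the largest IE_2 here.
Valence configurations: S⁺ [Ne]3s²3p³, P⁺ [Ne]3s²3p².
Tabulated IE_2 (kJ/mol): S 2252, P 1907, Na 4562.
Hence IE_2: P < S < Na.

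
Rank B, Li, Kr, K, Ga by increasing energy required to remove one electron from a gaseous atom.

K, Li, Ga, B, Kr

Li is in period 2, group 1; B is in period 2, group 13; K is in period 4, group 1; Ga is in period 4, group 13; Kr is in period 4, group 18.
Removing the outermost electron gets harder across a period and easier down a group.
Here both period and group differ, so the two effects have to be weighed against each other.
Li > K: Li sits above K in group 1, so the down-group effect alone puts Li higher.
Ga > Li: period and group pull opposite ways; the across-period shift dominates (579 vs 520 kJ/mol).
B > Ga: B sits above Ga in group 13, so the down-group effect alone puts B higher.
Kr > B: period and group pull opposite ways; the across-period shift dominates (1351 vs 801 kJ/mol).
Tabulated first ionization energy (kJ/mol): Li 520, B 801, K 419, Ga 579, Kr 1351.
So from lowest to highest: K < Li < Ga < B < Kr.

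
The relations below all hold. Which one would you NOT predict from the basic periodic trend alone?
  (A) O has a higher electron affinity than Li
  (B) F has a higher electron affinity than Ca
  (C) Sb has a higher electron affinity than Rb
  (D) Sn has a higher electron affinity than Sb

(D)

The general trend: electron affinity increases across a period and decreases down a group.
(A) O (period 2, group 16) vs Li (period 2, group 1): the stated order agrees with the simple trend.
(B) F (period 2, group 17) vs Ca (period 4, group 2): the stated order agrees with the simple trend.
(C) Sb (period 5, group 15) vs Rb (period 5, group 1): the stated order agrees with the simple trend.
(D) Sn (period 5, group 14) vs Sb (period 5, group 15): the stated order contradicts the simple trend.
The exception is (D): adding an electron to Sb's half-filled 5p³ is unfavourable, so Sn has the more exothermic EA.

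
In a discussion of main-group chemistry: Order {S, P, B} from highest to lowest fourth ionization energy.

B > P > S

Consider each +3 ion: S³⁺ still has 3 valence electrons; P³⁺ still has 2 valence electrons; B³⁺ is the bare [He] core.
Breaking into a closed-shell core is much more expensive than removing a leftover valence electron — B has the largest IE_4 here.
Valence configurations: S³⁺ [Ne]3s²3p¹, P³⁺ [Ne]3s².
S³⁺ loses a lone 3p electron whereas P³⁺ must break into a filled 3s² pair, so IE_4(P) > IE_4(S) even though S has the higher nuclear charge.
The numbers (kJ/mol): S 4556, P 4964, B 25026.
So the fourth ionization energies run S < P < B.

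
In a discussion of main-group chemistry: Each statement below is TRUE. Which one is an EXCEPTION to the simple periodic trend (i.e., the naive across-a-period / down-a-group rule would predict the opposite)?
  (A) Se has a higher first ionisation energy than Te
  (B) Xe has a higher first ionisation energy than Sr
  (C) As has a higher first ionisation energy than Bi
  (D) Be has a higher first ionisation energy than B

The general trend: first ionisation energy increases across a period and decreases down a group.
(A) Se (period 4, group 16) vs Te (period 5, group 16): the stated order agrees with the simple trend.
(B) Xe (period 5, group 18) vs Sr (period 5, group 2): the stated order agrees with the simple trend.
(C) As (period 4, group 15) vs Bi (period 6, group 15): the stated order agrees with the simple trend.
(D) Be (period 2, group 2) vs B (period 2, group 13): the stated order contradicts the simple trend.
The exception is (D): removing B's lone 2p electron is easier than breaking Be's filled 2s².

(D)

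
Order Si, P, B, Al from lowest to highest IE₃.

Al < P < Si < B

The third ionization energy removes an electron from the +2 ion. For each element: Si²⁺ still has 2 valence electrons; P²⁺ still has 3 valence electrons; B²⁺ still has 1 valence electron; Al²⁺ still has 1 valence electron.
All are still removing valence electrons, so compare the +2 ions as you would atoms: IE_3 generally rises across a period (higher Z_eff) and falls down a group (larger shell), subject to the usual subshell exceptions.
Valence configurations: Si²⁺ [Ne]3s², P²⁺ [Ne]3s²3p¹, B²⁺ [He]2s¹, Al²⁺ [Ne]3s¹.
P²⁺ loses a lone 3p electron whereas Si²⁺ must break into a filled 3s² pair, so IE_3(Si) > IE_3(P) even though P has the higher nuclear charge.
The numbers (kJ/mol): Si 3232, P 2914, B 3660, Al 2745.
So the third ionization energies run Al < P < Si < B.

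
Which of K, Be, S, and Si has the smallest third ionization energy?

Consider each +2 ion: K²⁺ is already 1 electron into the core; Be²⁺ is the bare [He] core; S²⁺ still has 4 valence electrons; Si²⁺ still has 2 valence electrons.
Pulling an electron out of a noble-gas core costs far more than removing a remaining valence electron, so K and Be sit at the high end of IE_3.
Valence configurations: S²⁺ [Ne]3s²3p², Si²⁺ [Ne]3s².
The numbers (kJ/mol): K 4420, Be 14849, S 3357, Si 3232.
Hence IE_3: Si < S < K < Be.

Si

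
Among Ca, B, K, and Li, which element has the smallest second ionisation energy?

IE_2 is the cost of taking one more electron from the +1 cation: Ca⁺ still has 1 valence electron; B⁺ still has 2 valence electrons; K⁺ is the bare [Ar] core; Li⁺ is the bare [He] core.
Core electrons are held far more tightly than valence electrons, so K and Li top the IE_2 order.
Valence configurations: Ca⁺ [Ar]4s¹, B⁺ [He]2s².
Tabulated IE_2 (kJ/mol): Ca 1145, B 2427, K 3052, Li 7298.
Putting it together, IE_2: Ca < B < K < Li.

Ca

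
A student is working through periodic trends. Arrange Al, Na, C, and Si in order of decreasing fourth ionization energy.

Al > Na > C > Si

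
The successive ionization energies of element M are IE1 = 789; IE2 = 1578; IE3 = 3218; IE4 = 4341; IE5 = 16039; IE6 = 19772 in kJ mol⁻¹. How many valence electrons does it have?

4

Look for the largest jump between consecutive ionization energies: IE5/IE4 ≈ 3.7, far larger than any earlier ratio.
That jump marks the point where a core electron is being removed. So the atom has 4 valence electrons.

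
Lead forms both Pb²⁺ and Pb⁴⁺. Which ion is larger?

Both ions have Z = 82 protons, but Pb⁴⁺ has lost more electrons, so its remaining electrons feel a larger effective nuclear charge per electron and are pulled in more tightly.
Higher positive charge → smaller ion, so Pb²⁺ > Pb⁴⁺.

Pb²⁺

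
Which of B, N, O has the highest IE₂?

O

After 1 electron has been removed, what remains? B⁺ still has 2 valence electrons; N⁺ still has 4 valence electrons; O⁺ still has 5 valence electrons.
All are still removing valence electrons, so compare the +1 ions as you would atoms: IE_2 generally rises across a period (higher Z_eff) and falls down a group (larger shell), subject to the usual subshell exceptions.
Valence configurations: B⁺ [He]2s², N⁺ [He]2s²2p², O⁺ [He]2s²2p³.
The numbers (kJ/mol): B 2427, N 2856, O 3388.
Putting it together, IE_2: B < N < O.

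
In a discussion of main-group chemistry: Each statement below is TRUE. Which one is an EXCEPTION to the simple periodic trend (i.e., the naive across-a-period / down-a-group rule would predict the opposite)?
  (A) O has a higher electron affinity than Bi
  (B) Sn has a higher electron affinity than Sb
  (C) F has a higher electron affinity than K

(B)

The general trend: electron affinity increases across a period and decreases down a group.
(A) O (period 2, group 16) vs Bi (period 6, group 15): the stated order agrees with the simple trend.
(B) Sn (period 5, group 14) vs Sb (period 5, group 15): the stated order contradicts the simple trend.
(C) F (period 2, group 17) vs K (period 4, group 1): the stated order agrees with the simple trend.
The exception is (B): adding an electron to Sb's half-filled 5p³ is unfavourable, so Sn has the more exothermic EA.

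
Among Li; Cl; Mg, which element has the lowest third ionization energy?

Consider each +2 ion: Li²⁺ is already 1 electron into the core; Cl²⁺ still has 5 valence electrons; Mg²⁺ is the bare [Ne] core.
Breaking into a closed-shell core is much more expensive than removing a leftover valence electron — Mg and Li have the largest IE_3 here.
Tabulated IE_3 (kJ/mol): Li 11815, Cl 3822, Mg 7733.
Putting it together, IE_3: Cl < Mg < Li.

Cl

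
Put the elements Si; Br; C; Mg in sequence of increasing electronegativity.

C is in period 2, group 14; Mg is in period 3, group 2; Si is in period 3, group 14; Br is in period 4, group 17.
Electronegativity increases across a period and decreases down a group, tracking effective nuclear charge and atomic size.
These span different periods and groups, so the two trends combine.
Si > Mg: both are in period 3; the period trend gives Si the larger value.
C > Si: they share group 14; the group trend gives C the larger value.
Br > C: period and group pull opposite ways; the across-period shift dominates (2.96 vs 2.55).
Tabulated electronegativity (Pauling): C 2.55, Mg 1.31, Si 1.90, Br 2.96.
So from lowest to highest: Mg < Si < C < Br.

Mg < Si < C < Br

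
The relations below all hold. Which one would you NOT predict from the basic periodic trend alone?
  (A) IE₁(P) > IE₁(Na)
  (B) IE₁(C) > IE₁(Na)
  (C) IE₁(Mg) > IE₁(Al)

(C)

The general trend: IE₁ increases across a period and decreases down a group.
(A) P (period 3, group 15) vs Na (period 3, group 1): the stated order agrees with the simple trend.
(B) C (period 2, group 14) vs Na (period 3, group 1): the stated order agrees with the simple trend.
(C) Mg (period 3, group 2) vs Al (period 3, group 13): the stated order contradicts the simple trend.
The exception is (C): Al's single 3p electron is easier to remove than one from Mg's filled 3s².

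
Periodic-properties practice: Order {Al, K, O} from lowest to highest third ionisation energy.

Al < K < O

IE_3 is the cost of taking one more electron from the +2 cation: Al²⁺ still has 1 valence electron; K²⁺ is already 1 electron into the core; O²⁺ still has 4 valence electrons.
Usually core removal costs more than valence removal, but here the competition is close: a tightly held n=2 valence electron can cost more to remove than an n=3 core electron, so the actual values have to decide it.
Valence configurations: Al²⁺ [Ne]3s¹, O²⁺ [He]2s²2p².
Tabulated IE_3 (kJ/mol): Al 2745, K 4420, O 5300.
Putting it together, IE_3: Al < K < O.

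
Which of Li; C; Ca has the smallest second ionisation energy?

Ca

The second ionization energy removes an electron from the +1 ion. For each element: Li⁺ is the bare [He] core; C⁺ still has 3 valence electrons; Ca⁺ still has 1 valence electron.
Breaking into a closed-shell core is much more expensive than removing a leftover valence electron — Li has the largest IE_2 here.
Valence configurations: C⁺ [He]2s²2p¹, Ca⁺ [Ar]4s¹.
Approximate IE_2 values (kJ/mol): Li 7298, C 2353, Ca 1145.
So the second ionization energies run Ca < C < Li.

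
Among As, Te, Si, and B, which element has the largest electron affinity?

B is in period 2, group 13; Si is in period 3, group 14; As is in period 4, group 15; Te is in period 5, group 16.
Atoms with high Z_eff and room in the valence shell (especially the halogens) have the most exothermic electron affinities.
These sit on a diagonal, where the across-period and down-group effects partly cancel.
As > B: the two effects oppose for this pair; the across-period effect wins (78 vs 27 kJ/mol).
Si > As: period and group pull opposite ways; the down-group shift dominates (134 vs 78 kJ/mol).
Te > Si: the two effects oppose for this pair; the across-period effect wins (190 vs 134 kJ/mol).
For reference (kJ/mol): B 27, Si 134, As 78, Te 190.
The largest electron affinity among these belongs to Te.

Te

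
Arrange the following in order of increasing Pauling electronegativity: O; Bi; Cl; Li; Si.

Li, Si, Bi, Cl, O

Li is in period 2, group 1; O is in period 2, group 16; Si is in period 3, group 14; Cl is in period 3, group 17; Bi is in period 6, group 15.
Atoms toward the upper right of the periodic table pull bonding electrons most strongly.
Here both period and group differ, so the two effects have to be weighed against each other.
Si > Li: the two effects oppose for this pair; the across-period effect wins (1.90 vs 0.98).
Bi > Si: period and group pull opposite ways; the across-period shift dominates (2.02 vs 1.90).
Cl > Bi: relative to Bi, both the across-period and down-group shifts push Cl's electronegativity up.
O > Cl: the two effects oppose for this pair; the down-group effect wins (3.44 vs 3.16).
Approximate values (Pauling): Li 0.98, O 3.44, Si 1.90, Cl 3.16, Bi 2.02.
So from lowest to highest: Li < Si < Bi < Cl < O.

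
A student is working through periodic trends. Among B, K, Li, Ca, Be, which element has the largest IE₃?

Be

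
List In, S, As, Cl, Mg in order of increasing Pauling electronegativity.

Mg < In < As < S < Cl

Electronegativity increases across a period and decreases down a group, tracking effective nuclear charge and atomic size.
Neither a single period nor a single group — weigh both effects.
In > Mg: the two effects oppose for this pair; the across-period effect wins (1.78 vs 1.31).
As > In: relative to In, both the across-period and down-group shifts push As's electronegativity up.
S > As: both effects reinforce here, so S is clearly the higher of the two.
Cl > S: both are in period 3; the period trend gives Cl the larger value.
Tabulated electronegativity (Pauling): Mg 1.31, S 2.58, Cl 3.16, As 2.18, In 1.78.
So from lowest to highest: Mg < In < As < S < Cl.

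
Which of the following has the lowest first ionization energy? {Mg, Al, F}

Al

First ionization energy rises across a period (greater Z_eff holds electrons more tightly) and falls down a group (valence electrons are farther from the nucleus).
These span different periods and groups, so the two trends combine.
Mg > Al: this pair runs against the simple trend — see the exception note.
F > Mg: relative to Mg, both the across-period and down-group shifts push F's first ionization energy up.
Note the exception: Mg has a higher first ionization energy than Al, contrary to the simple trend — Al's single 3p electron is easier to remove than one from Mg's filled 3s².
Tabulated first ionization energy (kJ/mol): F 1681, Mg 738, Al 578.
The lowest first ionization energy among these belongs to Al.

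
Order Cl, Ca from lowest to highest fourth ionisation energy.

Consider each +3 ion: Cl³⁺ still has 4 valence electrons; Ca³⁺ is already 1 electron into the core.
Breaking into a closed-shell core is much more expensive than removing a leftover valence electron — Ca has the largest IE_4 here.
Tabulated IE_4 (kJ/mol): Cl 5159, Ca 6491.
Hence IE_4: Cl < Ca.

Cl < Ca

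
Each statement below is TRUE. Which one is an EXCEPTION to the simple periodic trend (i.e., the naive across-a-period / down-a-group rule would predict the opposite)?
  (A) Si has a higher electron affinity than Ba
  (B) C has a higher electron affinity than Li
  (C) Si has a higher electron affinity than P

(C)

The general trend: electron affinity increases across a period and decreases down a group.
(A) Si (period 3, group 14) vs Ba (period 6, group 2): the stated order agrees with the simple trend.
(B) C (period 2, group 14) vs Li (period 2, group 1): the stated order agrees with the simple trend.
(C) Si (period 3, group 14) vs P (period 3, group 15): the stated order contradicts the simple trend.
The exception is (C): adding an electron to P's half-filled 3p³ is unfavourable, so Si (3p²) has the more exothermic EA.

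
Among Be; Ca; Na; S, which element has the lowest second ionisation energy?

Ca

IE_2 is the cost of taking one more electron from the +1 cation: Be⁺ still has 1 valence electron; Ca⁺ still has 1 valence electron; Na⁺ is the bare [Ne] core; S⁺ still has 5 valence electrons.
Core electrons are held far more tightly than valence electrons, so Na tops the IE_2 order.
Valence configurations: Be⁺ [He]2s¹, Ca⁺ [Ar]4s¹, S⁺ [Ne]3s²3p³.
The numbers (kJ/mol): Be 1757, Ca 1145, Na 4562, S 2252.
So the second ionization energies run Ca < Be < S < Na.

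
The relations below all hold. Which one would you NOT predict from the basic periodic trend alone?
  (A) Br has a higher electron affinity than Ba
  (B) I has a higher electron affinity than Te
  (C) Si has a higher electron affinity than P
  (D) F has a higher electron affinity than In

(C)

The general trend: electron affinity increases across a period and decreases down a group.
(A) Br (period 4, group 17) vs Ba (period 6, group 2): the stated order agrees with the simple trend.
(B) I (period 5, group 17) vs Te (period 5, group 16): the stated order agrees with the simple trend.
(C) Si (period 3, group 14) vs P (period 3, group 15): the stated order contradicts the simple trend.
(D) F (period 2, group 17) vs In (period 5, group 13): the stated order agrees with the simple trend.
The exception is (C): adding an electron to P's half-filled 3p³ is unfavourable, so Si (3p²) has the more exothermic EA.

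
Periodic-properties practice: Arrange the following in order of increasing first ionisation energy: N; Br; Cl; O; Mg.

Mg < Br < Cl < O < N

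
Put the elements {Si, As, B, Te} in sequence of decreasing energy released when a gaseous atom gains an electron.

B is in period 2, group 13; Si is in period 3, group 14; As is in period 4, group 15; Te is in period 5, group 16.
EA tends to increase across a period and decrease down a group, though the pattern is less regular than for IE or radius.
A diagonal step moves right (one effect) and down (the opposite effect) at once.
As > B: period and group pull opposite ways; the across-period shift dominates (78 vs 27 kJ/mol).
Si > As: the two effects oppose for this pair; the down-group effect wins (134 vs 78 kJ/mol).
Te > Si: period and group pull opposite ways; the across-period shift dominates (190 vs 134 kJ/mol).
Approximate values (kJ/mol): B 27, Si 134, As 78, Te 190.
So from highest to lowest: Te > Si > As > B.

Te, Si, As, B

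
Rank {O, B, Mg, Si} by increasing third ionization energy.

Si < B < O < Mg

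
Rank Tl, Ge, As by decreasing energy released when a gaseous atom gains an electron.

Ge > As > Tl

Ge is in period 4, group 14; As is in period 4, group 15; Tl is in period 6, group 13.
Adding an electron releases more energy for atoms nearer the top right (short of the noble gases).
Here both period and group differ, so the two effects have to be weighed against each other.
As > Tl: relative to Tl, both the across-period and down-group shifts push As's electron affinity up.
Ge > As: this pair runs against the simple trend — see the exception note.
Note the exception: Ge has a higher electron affinity than As, contrary to the simple trend — adding an electron to As's half-filled 4p³ is unfavourable, so Ge (4p²) has the more exothermic EA.
Tabulated electron affinity (kJ/mol): Ge 119, As 78, Tl 19.
So from highest to lowest: Ge > As > Tl.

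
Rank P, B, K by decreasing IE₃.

K > B > P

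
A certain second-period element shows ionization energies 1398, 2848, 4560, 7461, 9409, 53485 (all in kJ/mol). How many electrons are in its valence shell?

5

Look for the largest jump between consecutive ionization energies: IE6/IE5 ≈ 5.7, far larger than any earlier ratio.
That jump marks the point where a core electron is being removed. So the atom has 5 valence electrons.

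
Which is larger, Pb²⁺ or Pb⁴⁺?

Pb²⁺

Both ions have Z = 82 protons, but Pb⁴⁺ has lost more electrons, so its remaining electrons feel a larger effective nuclear charge per electron and are pulled in more tightly.
Higher positive charge → smaller ion, so Pb²⁺ > Pb⁴⁺.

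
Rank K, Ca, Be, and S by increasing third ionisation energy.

After 2 electrons have been removed, what remains? K²⁺ is already 1 electron into the core; Ca²⁺ is the bare [Ar] core; Be²⁺ is the bare [He] core; S²⁺ still has 4 valence electrons.
Breaking into a closed-shell core is much more expensive than removing a leftover valence electron — K, Ca and Be have the largest IE_3 here.
Approximate IE_3 values (kJ/mol): K 4420, Ca 4912, Be 14849, S 3357.
So the third ionization energies run S < K < Ca < Be.

S < K < Ca < Be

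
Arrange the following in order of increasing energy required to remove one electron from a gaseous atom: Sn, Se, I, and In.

In < Sn < Se < I

Se is in period 4, group 16; In is in period 5, group 13; Sn is in period 5, group 14; I is in period 5, group 17.
First ionization energy rises across a period (greater Z_eff holds electrons more tightly) and falls down a group (valence electrons are farther from the nucleus).
Here both period and group differ, so the two effects have to be weighed against each other.
Sn > In: Sn lies to the right of In in period 5, so the across-period effect alone puts Sn higher.
Se > Sn: relative to Sn, both the across-period and down-group shifts push Se's first ionization energy up.
I > Se: the two effects oppose for this pair; the across-period effect wins (1008 vs 941 kJ/mol).
Approximate values (kJ/mol): Se 941, In 558, Sn 709, I 1008.
So from lowest to highest: In < Sn < Se < I.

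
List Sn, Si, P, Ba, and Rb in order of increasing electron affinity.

Ba, Rb, P, Sn, Si

Si is in period 3, group 14; P is in period 3, group 15; Rb is in period 5, group 1; Sn is in period 5, group 14; Ba is in period 6, group 2.
Adding an electron releases more energy for atoms nearer the top right (short of the noble gases).
These span different periods and groups, so the two trends combine.
Rb > Ba: the two effects oppose for this pair; the down-group effect wins (47 vs 14 kJ/mol).
P > Rb: both effects reinforce here, so P is clearly the higher of the two.
Sn > P: this pair runs against the simple trend — see the exception note.
Si > Sn: they share group 14; the group trend gives Si the larger value.
Note the exception: Sn has a higher electron affinity than P, contrary to the simple trend — adding an electron to P's half-filled np³ subshell costs electron-pairing energy.
Note the exception: Si has a higher electron affinity than P, contrary to the simple trend — adding an electron to P's half-filled 3p³ is unfavourable, so Si (3p²) has the more exothermic EA.
For reference (kJ/mol): Si 134, P 72, Rb 47, Sn 107, Ba 14.
So from lowest to highest: Ba < Rb < P < Sn < Si.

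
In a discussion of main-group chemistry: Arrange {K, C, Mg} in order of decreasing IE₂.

K > C > Mg

IE_2 is the cost of taking one more electron from the +1 cation: K⁺ is the bare [Ar] core; C⁺ still has 3 valence electrons; Mg⁺ still has 1 valence electron.
Core electrons are held far more tightly than valence electrons, so K tops the IE_2 order.
Valence configurations: C⁺ [He]2s²2p¹, Mg⁺ [Ne]3s¹.
Tabulated IE_2 (kJ/mol): K 3052, C 2353, Mg 1451.
Putting it together, IE_2: Mg < C < K.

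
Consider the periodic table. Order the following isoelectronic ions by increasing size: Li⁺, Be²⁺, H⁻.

Be²⁺ < Li⁺ < H⁻

All of these have 2 electrons, so size is governed by nuclear charge alone: the more protons, the stronger the pull on the same electron cloud, and the smaller the ion.
Nuclear charges: Be²⁺ (Z=4), Li⁺ (Z=3), H⁻ (Z=1).
Smallest to largest: Be²⁺ < Li⁺ < H⁻.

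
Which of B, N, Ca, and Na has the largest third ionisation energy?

Na

The third ionization energy removes an electron from the +2 ion. For each element: B²⁺ still has 1 valence electron; N²⁺ still has 3 valence electrons; Ca²⁺ is the bare [Ar] core; Na²⁺ is already 1 electron into the core.
Breaking into a closed-shell core is much more expensive than removing a leftover valence electron — Ca and Na have the largest IE_3 here.
Valence configurations: B²⁺ [He]2s¹, N²⁺ [He]2s²2p¹.
Tabulated IE_3 (kJ/mol): B 3660, N 4578, Ca 4912, Na 6910.
Hence IE_3: B < N < Ca < Na.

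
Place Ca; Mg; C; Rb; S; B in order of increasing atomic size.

C, B, S, Mg, Ca, Rb

B is in period 2, group 13; C is in period 2, group 14; Mg is in period 3, group 2; S is in period 3, group 16; Ca is in period 4, group 2; Rb is in period 5, group 1.
Radius decreases left→right (rising Z_eff, same n) and increases top→bottom (higher n).
Neither a single period nor a single group — weigh both effects.
B > C: both are in period 2; the period trend gives B the larger value.
S > B: the two effects oppose for this pair; the down-group effect wins (103 vs 85 pm).
Mg > S: both are in period 3; the period trend gives Mg the larger value.
Ca > Mg: they share group 2; the group trend gives Ca the larger value.
Rb > Ca: relative to Ca, both the across-period and down-group shifts push Rb's atomic radius up.
Approximate values (pm): B 85, C 75, Mg 139, S 103, Ca 171, Rb 210.
So from smallest to largest: C < B < S < Mg < Ca < Rb.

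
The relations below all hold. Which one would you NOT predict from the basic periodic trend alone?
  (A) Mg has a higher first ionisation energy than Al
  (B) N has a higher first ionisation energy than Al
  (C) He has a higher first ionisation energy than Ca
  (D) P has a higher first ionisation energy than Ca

(A)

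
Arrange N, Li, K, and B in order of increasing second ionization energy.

The second ionization energy removes an electron from the +1 ion. For each element: N⁺ still has 4 valence electrons; Li⁺ is the bare [He] core; K⁺ is the bare [Ar] core; B⁺ still has 2 valence electrons.
Breaking into a closed-shell core is much more expensive than removing a leftover valence electron — K and Li have the largest IE_2 here.
Valence configurations: N⁺ [He]2s²2p², B⁺ [He]2s².
Tabulated IE_2 (kJ/mol): N 2856, Li 7298, K 3052, B 2427.
Overall IE_2 order: B < N < K < Li.

B < N < K < Li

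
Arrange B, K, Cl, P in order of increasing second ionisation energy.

P < Cl < B < K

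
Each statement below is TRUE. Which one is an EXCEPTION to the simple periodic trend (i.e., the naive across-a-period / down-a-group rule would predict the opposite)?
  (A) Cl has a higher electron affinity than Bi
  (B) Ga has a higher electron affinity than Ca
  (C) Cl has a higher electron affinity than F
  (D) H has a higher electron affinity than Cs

(C)

The general trend: electron affinity increases across a period and decreases down a group.
(A) Cl (period 3, group 17) vs Bi (period 6, group 15): the stated order agrees with the simple trend.
(B) Ga (period 4, group 13) vs Ca (period 4, group 2): the stated order agrees with the simple trend.
(C) Cl (period 3, group 17) vs F (period 2, group 17): the stated order contradicts the simple trend.
(D) H (period 1, group 1) vs Cs (period 6, group 1): the stated order agrees with the simple trend.
The exception is (C): F's small 2p subshell makes the incoming electron feel strong e⁻–e⁻ repulsion, so Cl actually releases more energy on gaining an electron.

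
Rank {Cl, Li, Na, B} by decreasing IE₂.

Li, Na, B, Cl

Consider each +1 ion: Cl⁺ still has 6 valence electrons; Li⁺ is the bare [He] core; Na⁺ is the bare [Ne] core; B⁺ still has 2 valence electrons.
Breaking into a closed-shell core is much more expensive than removing a leftover valence electron — Na and Li have the largest IE_2 here.
Valence configurations: Cl⁺ [Ne]3s²3p⁴, B⁺ [He]2s².
The numbers (kJ/mol): Cl 2298, Li 7298, Na 4562, B 2427.
So the second ionization energies run Cl < B < Na < Li.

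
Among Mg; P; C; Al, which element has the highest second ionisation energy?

The second ionization energy removes an electron from the +1 ion. For each element: Mg⁺ still has 1 valence electron; P⁺ still has 4 valence electrons; C⁺ still has 3 valence electrons; Al⁺ still has 2 valence electrons.
All are still removing valence electrons, so compare the +1 ions as you would atoms: IE_2 generally rises across a period (higher Z_eff) and falls down a group (larger shell), subject to the usual subshell exceptions.
Valence configurations: Mg⁺ [Ne]3s¹, P⁺ [Ne]3s²3p², C⁺ [He]2s²2p¹, Al⁺ [Ne]3s².
Tabulated IE_2 (kJ/mol): Mg 1451, P 1907, C 2353, Al 1817.
So the second ionization energies run Mg < Al < P < C.

C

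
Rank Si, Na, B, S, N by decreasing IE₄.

B > Na > N > S > Si

Consider each +3 ion: Si³⁺ still has 1 valence electron; Na³⁺ is already 2 electrons into the core; B³⁺ is the bare [He] core; S³⁺ still has 3 valence electrons; N³⁺ still has 2 valence electrons.
Core electrons are held far more tightly than valence electrons, so Na and B top the IE_4 order.
Valence configurations: Si³⁺ [Ne]3s¹, S³⁺ [Ne]3s²3p¹, N³⁺ [He]2s².
Tabulated IE_4 (kJ/mol): Si 4356, Na 9543, B 25026, S 4556, N 7475.
So the fourth ionization energies run Si < S < N < Na < B.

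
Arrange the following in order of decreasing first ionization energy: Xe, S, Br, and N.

N, Xe, Br, S

N is in period 2, group 15; S is in period 3, group 16; Br is in period 4, group 17; Xe is in period 5, group 18.
Removing the outermost electron gets harder across a period and easier down a group.
A diagonal step moves right (one effect) and down (the opposite effect) at once.
Br > S: the two effects oppose for this pair; the across-period effect wins (1140 vs 1000 kJ/mol).
Xe > Br: period and group pull opposite ways; the across-period shift dominates (1170 vs 1140 kJ/mol).
N > Xe: period and group pull opposite ways; the down-group shift dominates (1402 vs 1170 kJ/mol).
Approximate values (kJ/mol): N 1402, S 1000, Br 1140, Xe 1170.
So from highest to lowest: N > Xe > Br > S.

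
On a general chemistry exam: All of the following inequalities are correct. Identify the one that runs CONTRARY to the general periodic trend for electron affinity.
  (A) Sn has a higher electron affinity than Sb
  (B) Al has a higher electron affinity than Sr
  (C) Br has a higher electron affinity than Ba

(A)

The general trend: electron affinity increases across a period and decreases down a group.
(A) Sn (period 5, group 14) vs Sb (period 5, group 15): the stated order contradicts the simple trend.
(B) Al (period 3, group 13) vs Sr (period 5, group 2): the stated order agrees with the simple trend.
(C) Br (period 4, group 17) vs Ba (period 6, group 2): the stated order agrees with the simple trend.
The exception is (A): adding an electron to Sb's half-filled 5p³ is unfavourable, so Sn has the more exothermic EA.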